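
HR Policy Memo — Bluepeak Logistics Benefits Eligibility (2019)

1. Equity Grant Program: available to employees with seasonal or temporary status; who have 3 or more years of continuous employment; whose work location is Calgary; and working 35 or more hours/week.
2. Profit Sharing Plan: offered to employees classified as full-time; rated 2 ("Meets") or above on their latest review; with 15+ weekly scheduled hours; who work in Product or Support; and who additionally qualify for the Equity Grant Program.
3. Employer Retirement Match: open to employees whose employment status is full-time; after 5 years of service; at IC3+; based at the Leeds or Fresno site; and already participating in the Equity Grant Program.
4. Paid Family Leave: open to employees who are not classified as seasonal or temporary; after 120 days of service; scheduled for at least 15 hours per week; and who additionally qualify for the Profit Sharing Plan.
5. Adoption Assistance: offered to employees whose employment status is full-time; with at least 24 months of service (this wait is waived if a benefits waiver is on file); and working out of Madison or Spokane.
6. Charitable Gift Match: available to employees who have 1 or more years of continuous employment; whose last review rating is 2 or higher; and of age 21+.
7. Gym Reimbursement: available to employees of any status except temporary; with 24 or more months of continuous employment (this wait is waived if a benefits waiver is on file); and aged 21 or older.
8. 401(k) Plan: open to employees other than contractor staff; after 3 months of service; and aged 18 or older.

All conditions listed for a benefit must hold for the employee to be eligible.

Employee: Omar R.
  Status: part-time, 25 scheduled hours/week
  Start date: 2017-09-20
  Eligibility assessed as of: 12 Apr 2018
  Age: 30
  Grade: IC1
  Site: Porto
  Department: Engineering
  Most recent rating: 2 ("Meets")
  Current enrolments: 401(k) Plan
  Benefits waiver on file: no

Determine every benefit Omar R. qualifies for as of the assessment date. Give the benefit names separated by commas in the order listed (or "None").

401(k) Plan

Service from 2017-09-20 to 12 Apr 2018: 204 days.
Equity Grant Program — status part-time ✗ (requires seasonal or temporary) → not eligible.
Profit Sharing Plan — status part-time ✗ (requires full-time) → not eligible.
Employer Retirement Match — status part-time ✗ (requires full-time) → not eligible.
Paid Family Leave — status part-time ✓ (not excluded); service 204 days ≥ 120 days ✓; 25 hrs/wk ≥ 15 ✓; not eligible for Profit Sharing Plan ✗ → not eligible.
Adoption Assistance — status part-time ✗ (requires full-time) → not eligible.
Charitable Gift Match — service 204 days < 1 year (≈365 days) ✗ → not eligible.
Gym Reimbursement — status part-time ✓ (not excluded); no waiver, service 204 days < 24 months (≈720 days) ✗ → not eligible.
401(k) Plan — status part-time ✓ (not excluded); service 204 days ≥ 3 months (≈90 days) ✓; age 30 ≥ 18 ✓ → eligible.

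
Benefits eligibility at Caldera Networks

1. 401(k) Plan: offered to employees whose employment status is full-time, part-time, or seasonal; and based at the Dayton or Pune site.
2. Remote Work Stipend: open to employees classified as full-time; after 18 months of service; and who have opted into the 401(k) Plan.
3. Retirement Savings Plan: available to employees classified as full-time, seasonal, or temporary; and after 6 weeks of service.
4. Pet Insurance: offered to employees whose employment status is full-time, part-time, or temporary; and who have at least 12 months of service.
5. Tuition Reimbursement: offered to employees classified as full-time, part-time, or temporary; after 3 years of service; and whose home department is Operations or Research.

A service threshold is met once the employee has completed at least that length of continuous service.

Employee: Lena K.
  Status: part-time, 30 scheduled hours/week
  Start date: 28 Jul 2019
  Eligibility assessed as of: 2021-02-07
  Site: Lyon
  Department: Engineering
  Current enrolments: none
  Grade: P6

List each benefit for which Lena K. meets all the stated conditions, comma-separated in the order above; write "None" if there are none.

Service from 28 Jul 2019 to 2021-02-07: 560 days.
401(k) Plan — status part-time ✓; site Lyon ✗ (not Dayton or Pune) → not eligible.
Remote Work Stipend — status part-time ✗ (requires full-time) → not eligible.
Retirement Savings Plan — status part-time ✗ (requires full-time, seasonal, or temporary) → not eligible.
Pet Insurance — status part-time ✓; service 560 days ≥ 12 months (≈360 days) ✓ → eligible.
Tuition Reimbursement — status part-time ✓; service 560 days < 3 years (≈1095 days) ✗ → not eligible.

Pet Insurance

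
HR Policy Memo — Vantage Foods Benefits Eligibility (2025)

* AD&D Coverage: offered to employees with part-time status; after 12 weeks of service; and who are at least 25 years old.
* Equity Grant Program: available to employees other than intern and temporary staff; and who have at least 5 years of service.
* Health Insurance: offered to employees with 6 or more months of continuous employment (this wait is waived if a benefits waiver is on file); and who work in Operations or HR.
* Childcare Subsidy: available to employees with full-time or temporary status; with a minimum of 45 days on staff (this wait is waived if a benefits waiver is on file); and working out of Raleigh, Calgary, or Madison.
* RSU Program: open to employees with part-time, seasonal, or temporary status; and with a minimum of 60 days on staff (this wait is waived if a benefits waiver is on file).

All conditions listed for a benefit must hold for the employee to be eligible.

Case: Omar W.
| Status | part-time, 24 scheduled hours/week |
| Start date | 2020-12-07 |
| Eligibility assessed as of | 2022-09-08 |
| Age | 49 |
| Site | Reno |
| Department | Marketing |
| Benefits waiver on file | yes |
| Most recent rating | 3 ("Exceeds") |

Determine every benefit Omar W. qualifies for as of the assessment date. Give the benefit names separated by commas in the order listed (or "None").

Service from 2020-12-07 to 2022-09-08: 640 days.
AD&D Coverage — status part-time ✓; service 640 days ≥ 12 weeks (≈84 days) ✓; age 49 ≥ 25 ✓ → eligible.
Equity Grant Program — status part-time ✓ (not excluded); service 640 days < 5 years (≈1825 days) ✗ → not eligible.
Health Insurance — benefits waiver on file ✓; dept Marketing ✗ → not eligible.
Childcare Subsidy — status part-time ✗ (requires full-time or temporary) → not eligible.
RSU Program — status part-time ✓; benefits waiver on file ✓ → eligible.

AD&D Coverage, RSU Program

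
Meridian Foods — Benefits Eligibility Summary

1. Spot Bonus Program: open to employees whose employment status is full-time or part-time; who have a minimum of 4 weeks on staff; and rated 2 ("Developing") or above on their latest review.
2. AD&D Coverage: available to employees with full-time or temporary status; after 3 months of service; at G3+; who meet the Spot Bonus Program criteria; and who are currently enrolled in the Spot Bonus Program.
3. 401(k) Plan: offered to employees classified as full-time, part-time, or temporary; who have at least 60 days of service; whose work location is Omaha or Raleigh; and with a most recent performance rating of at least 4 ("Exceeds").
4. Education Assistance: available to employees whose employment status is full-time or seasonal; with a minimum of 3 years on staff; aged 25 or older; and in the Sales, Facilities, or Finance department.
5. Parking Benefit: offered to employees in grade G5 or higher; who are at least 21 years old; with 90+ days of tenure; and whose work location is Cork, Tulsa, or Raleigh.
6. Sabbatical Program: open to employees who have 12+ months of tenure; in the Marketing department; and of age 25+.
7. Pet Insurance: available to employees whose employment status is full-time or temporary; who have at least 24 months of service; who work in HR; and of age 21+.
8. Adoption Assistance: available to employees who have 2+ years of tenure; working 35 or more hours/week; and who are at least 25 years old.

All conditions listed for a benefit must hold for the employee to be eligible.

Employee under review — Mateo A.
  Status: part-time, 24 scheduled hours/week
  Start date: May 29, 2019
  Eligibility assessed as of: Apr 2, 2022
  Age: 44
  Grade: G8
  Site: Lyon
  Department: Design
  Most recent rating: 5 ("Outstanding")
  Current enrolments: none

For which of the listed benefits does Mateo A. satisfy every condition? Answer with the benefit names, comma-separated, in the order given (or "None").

Spot Bonus Program

Service from May 29, 2019 to Apr 2, 2022: 1039 days.
Spot Bonus Program — status part-time ✓; service 1039 days ≥ 4 weeks (≈28 days) ✓; rating 5 ≥ 2 ✓ → eligible.
AD&D Coverage — status part-time ✗ (requires full-time or temporary) → not eligible.
401(k) Plan — status part-time ✓; service 1039 days ≥ 60 days ✓; site Lyon ✗ (not Omaha or Raleigh) → not eligible.
Education Assistance — status part-time ✗ (requires full-time or seasonal) → not eligible.
Parking Benefit — grade G8 ≥ G5 ✓; age 44 ≥ 21 ✓; service 1039 days ≥ 90 days ✓; site Lyon ✗ (not Cork, Tulsa, or Raleigh) → not eligible.
Sabbatical Program — service 1039 days ≥ 12 months (≈360 days) ✓; dept Design ✗ → not eligible.
Pet Insurance — status part-time ✗ (requires full-time or temporary) → not eligible.
Adoption Assistance — service 1039 days ≥ 2 years (≈730 days) ✓; 24 hrs/wk < 35 ✗ → not eligible.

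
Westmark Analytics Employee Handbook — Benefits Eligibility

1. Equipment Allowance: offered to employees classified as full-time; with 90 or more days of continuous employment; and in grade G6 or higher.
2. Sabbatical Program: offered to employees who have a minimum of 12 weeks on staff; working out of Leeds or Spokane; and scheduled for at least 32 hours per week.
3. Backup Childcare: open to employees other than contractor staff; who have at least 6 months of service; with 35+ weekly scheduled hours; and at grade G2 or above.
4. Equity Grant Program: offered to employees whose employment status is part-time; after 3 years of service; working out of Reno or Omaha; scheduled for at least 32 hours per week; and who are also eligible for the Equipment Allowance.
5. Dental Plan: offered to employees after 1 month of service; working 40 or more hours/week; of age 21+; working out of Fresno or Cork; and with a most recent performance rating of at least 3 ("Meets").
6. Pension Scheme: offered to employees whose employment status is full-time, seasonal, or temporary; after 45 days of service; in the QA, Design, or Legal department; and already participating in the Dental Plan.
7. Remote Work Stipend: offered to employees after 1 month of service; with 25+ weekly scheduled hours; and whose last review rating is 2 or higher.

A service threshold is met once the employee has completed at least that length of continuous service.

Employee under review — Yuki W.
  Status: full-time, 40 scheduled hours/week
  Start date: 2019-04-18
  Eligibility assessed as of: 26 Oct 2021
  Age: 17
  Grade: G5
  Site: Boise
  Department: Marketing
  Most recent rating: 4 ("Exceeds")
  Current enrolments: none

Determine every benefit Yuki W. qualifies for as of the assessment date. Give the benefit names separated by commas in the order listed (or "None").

Service from 2019-04-18 to 26 Oct 2021: 922 days.
Equipment Allowance — status full-time ✓; service 922 days ≥ 90 days ✓; grade G5 < G6 ✗ → not eligible.
Sabbatical Program — service 922 days ≥ 12 weeks (≈84 days) ✓; site Boise ✗ (not Leeds or Spokane) → not eligible.
Backup Childcare — status full-time ✓ (not excluded); service 922 days ≥ 6 months (≈180 days) ✓; 40 hrs/wk ≥ 35 ✓; grade G5 ≥ G2 ✓ → eligible.
Equity Grant Program — status full-time ✗ (requires part-time) → not eligible.
Dental Plan — service 922 days ≥ 1 month (≈30 days) ✓; 40 hrs/wk ≥ 40 ✓; age 17 < 21 ✗ → not eligible.
Pension Scheme — status full-time ✓; service 922 days ≥ 45 days ✓; dept Marketing ✗ → not eligible.
Remote Work Stipend — service 922 days ≥ 1 month (≈30 days) ✓; 40 hrs/wk ≥ 25 ✓; rating 4 ≥ 2 ✓ → eligible.

Backup Childcare, Remote Work Stipend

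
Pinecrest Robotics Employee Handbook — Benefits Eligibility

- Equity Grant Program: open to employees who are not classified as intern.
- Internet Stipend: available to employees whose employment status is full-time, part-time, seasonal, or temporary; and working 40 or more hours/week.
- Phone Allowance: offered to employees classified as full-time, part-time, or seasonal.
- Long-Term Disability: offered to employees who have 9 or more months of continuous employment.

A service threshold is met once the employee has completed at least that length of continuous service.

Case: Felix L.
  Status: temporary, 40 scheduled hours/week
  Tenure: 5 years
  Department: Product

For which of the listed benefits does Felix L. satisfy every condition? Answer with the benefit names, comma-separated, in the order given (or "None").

Equity Grant Program, Internet Stipend, Long-Term Disability

Equity Grant Program — status temporary ✓ (not excluded) → eligible.
Internet Stipend — status temporary ✓; 40 hrs/wk ≥ 40 ✓ → eligible.
Phone Allowance — status temporary ✗ (requires full-time, part-time, or seasonal) → not eligible.
Long-Term Disability — service 5 years ≥ 9 months (≈270 days) ✓ → eligible.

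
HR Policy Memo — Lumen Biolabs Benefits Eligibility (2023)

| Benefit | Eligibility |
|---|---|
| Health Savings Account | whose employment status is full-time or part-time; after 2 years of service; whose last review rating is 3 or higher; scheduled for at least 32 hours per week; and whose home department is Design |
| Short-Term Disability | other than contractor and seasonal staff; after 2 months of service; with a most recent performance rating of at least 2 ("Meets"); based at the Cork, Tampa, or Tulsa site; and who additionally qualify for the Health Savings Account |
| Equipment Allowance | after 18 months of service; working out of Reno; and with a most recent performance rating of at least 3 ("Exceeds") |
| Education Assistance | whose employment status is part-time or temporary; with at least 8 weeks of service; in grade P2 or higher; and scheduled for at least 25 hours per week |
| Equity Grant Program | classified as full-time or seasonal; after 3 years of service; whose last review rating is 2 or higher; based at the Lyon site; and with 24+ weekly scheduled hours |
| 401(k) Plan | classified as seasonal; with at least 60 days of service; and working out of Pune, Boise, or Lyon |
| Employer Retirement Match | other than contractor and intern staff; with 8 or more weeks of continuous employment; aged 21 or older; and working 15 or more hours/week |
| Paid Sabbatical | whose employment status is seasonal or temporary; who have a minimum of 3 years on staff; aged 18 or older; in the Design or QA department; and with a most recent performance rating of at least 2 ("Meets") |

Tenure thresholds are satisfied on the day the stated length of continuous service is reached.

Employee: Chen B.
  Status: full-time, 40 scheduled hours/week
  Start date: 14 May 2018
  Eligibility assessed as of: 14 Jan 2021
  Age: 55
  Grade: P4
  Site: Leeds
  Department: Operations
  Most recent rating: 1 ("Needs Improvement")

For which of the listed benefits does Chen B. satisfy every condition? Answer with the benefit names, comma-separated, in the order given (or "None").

Employer Retirement Match

Service from 14 May 2018 to 14 Jan 2021: 976 days.
Health Savings Account — status full-time ✓; service 976 days ≥ 2 years (≈730 days) ✓; rating 1 < 3 ✗ → not eligible.
Short-Term Disability — status full-time ✓ (not excluded); service 976 days ≥ 2 months (≈60 days) ✓; rating 1 < 2 ✗ → not eligible.
Equipment Allowance — service 976 days ≥ 18 months (≈540 days) ✓; site Leeds ✗ (not Reno) → not eligible.
Education Assistance — status full-time ✗ (requires part-time or temporary) → not eligible.
Equity Grant Program — status full-time ✓; service 976 days < 3 years (≈1095 days) ✗ → not eligible.
401(k) Plan — status full-time ✗ (requires seasonal) → not eligible.
Employer Retirement Match — status full-time ✓ (not excluded); service 976 days ≥ 8 weeks (≈56 days) ✓; age 55 ≥ 21 ✓; 40 hrs/wk ≥ 15 ✓ → eligible.
Paid Sabbatical — status full-time ✗ (requires seasonal or temporary) → not eligible.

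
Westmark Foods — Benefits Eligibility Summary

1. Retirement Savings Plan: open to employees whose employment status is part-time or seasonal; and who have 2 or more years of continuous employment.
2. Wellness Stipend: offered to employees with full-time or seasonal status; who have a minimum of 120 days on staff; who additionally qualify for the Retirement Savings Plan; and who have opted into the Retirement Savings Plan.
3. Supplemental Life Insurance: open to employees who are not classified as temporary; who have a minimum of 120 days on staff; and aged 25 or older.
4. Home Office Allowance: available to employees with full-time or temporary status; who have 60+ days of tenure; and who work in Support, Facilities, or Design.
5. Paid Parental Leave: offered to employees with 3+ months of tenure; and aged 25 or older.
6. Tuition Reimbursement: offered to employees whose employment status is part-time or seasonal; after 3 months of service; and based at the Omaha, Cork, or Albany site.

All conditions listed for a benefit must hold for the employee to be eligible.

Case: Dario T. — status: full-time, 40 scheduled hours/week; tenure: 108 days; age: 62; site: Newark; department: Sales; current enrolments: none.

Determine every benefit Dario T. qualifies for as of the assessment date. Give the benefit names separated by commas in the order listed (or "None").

Retirement Savings Plan — status full-time ✗ (requires part-time or seasonal) → not eligible.
Wellness Stipend — status full-time ✓; service 108 days < 120 days ✗ → not eligible.
Supplemental Life Insurance — status full-time ✓ (not excluded); service 108 days < 120 days ✗ → not eligible.
Home Office Allowance — status full-time ✓; service 108 days ≥ 60 days ✓; dept Sales ✗ → not eligible.
Paid Parental Leave — service 108 days ≥ 3 months (≈90 days) ✓; age 62 ≥ 25 ✓ → eligible.
Tuition Reimbursement — status full-time ✗ (requires part-time or seasonal) → not eligible.

Paid Parental Leave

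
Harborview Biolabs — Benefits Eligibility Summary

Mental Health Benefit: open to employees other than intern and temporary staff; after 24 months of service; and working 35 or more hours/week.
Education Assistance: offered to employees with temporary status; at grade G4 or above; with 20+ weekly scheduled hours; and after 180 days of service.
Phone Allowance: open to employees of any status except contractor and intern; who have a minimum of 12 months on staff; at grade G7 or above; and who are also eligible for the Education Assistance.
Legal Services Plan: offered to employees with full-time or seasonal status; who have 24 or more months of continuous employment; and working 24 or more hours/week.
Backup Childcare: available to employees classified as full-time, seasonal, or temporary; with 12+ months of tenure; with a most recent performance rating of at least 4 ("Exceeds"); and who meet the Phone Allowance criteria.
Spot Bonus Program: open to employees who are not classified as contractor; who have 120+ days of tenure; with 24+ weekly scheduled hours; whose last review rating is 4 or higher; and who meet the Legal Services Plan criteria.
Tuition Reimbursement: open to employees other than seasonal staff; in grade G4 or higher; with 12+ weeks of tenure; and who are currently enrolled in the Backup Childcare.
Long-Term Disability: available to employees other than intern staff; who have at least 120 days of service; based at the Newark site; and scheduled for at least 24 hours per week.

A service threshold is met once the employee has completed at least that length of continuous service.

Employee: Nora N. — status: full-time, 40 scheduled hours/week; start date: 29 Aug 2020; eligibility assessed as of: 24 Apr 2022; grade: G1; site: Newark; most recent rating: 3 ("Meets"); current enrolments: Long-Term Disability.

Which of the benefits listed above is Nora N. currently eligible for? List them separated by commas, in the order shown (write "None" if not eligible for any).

Service from 29 Aug 2020 to 24 Apr 2022: 603 days.
Mental Health Benefit — status full-time ✓ (not excluded); service 603 days < 24 months (≈720 days) ✗ → not eligible.
Education Assistance — status full-time ✗ (requires temporary) → not eligible.
Phone Allowance — status full-time ✓ (not excluded); service 603 days ≥ 12 months (≈360 days) ✓; grade G1 < G7 ✗ → not eligible.
Legal Services Plan — status full-time ✓; service 603 days < 24 months (≈720 days) ✗ → not eligible.
Backup Childcare — status full-time ✓; service 603 days ≥ 12 months (≈360 days) ✓; rating 3 < 4 ✗ → not eligible.
Spot Bonus Program — status full-time ✓ (not excluded); service 603 days ≥ 120 days ✓; 40 hrs/wk ≥ 24 ✓; rating 3 < 4 ✗ → not eligible.
Tuition Reimbursement — status full-time ✓ (not excluded); grade G1 < G4 ✗ → not eligible.
Long-Term Disability — status full-time ✓ (not excluded); service 603 days ≥ 120 days ✓; site Newark ✓; 40 hrs/wk ≥ 24 ✓ → eligible.

Long-Term Disability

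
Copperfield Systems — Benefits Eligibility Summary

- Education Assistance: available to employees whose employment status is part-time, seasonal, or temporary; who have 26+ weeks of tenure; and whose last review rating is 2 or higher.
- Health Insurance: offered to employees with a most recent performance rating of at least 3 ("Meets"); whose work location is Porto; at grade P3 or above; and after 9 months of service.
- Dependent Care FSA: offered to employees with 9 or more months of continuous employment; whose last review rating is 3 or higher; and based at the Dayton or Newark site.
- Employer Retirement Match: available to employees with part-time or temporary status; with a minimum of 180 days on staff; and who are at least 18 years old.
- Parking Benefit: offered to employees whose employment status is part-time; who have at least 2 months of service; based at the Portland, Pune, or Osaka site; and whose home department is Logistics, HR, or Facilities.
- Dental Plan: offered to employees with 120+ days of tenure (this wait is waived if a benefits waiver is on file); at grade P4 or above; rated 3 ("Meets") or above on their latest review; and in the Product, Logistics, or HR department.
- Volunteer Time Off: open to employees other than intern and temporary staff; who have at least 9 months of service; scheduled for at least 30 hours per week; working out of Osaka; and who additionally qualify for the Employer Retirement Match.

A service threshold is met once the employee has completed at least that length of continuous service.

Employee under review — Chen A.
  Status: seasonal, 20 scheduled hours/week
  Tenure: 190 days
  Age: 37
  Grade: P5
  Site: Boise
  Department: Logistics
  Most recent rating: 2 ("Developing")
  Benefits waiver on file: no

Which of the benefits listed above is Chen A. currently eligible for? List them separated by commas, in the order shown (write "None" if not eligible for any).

Education Assistance

Education Assistance — status seasonal ✓; service 190 days ≥ 26 weeks (≈182 days) ✓; rating 2 ≥ 2 ✓ → eligible.
Health Insurance — rating 2 < 3 ✗ → not eligible.
Dependent Care FSA — service 190 days < 9 months (≈270 days) ✗ → not eligible.
Employer Retirement Match — status seasonal ✗ (requires part-time or temporary) → not eligible.
Parking Benefit — status seasonal ✗ (requires part-time) → not eligible.
Dental Plan — no waiver, service 190 days ≥ 120 days ✓; grade P5 ≥ P4 ✓; rating 2 < 3 ✗ → not eligible.
Volunteer Time Off — status seasonal ✓ (not excluded); service 190 days < 9 months (≈270 days) ✗ → not eligible.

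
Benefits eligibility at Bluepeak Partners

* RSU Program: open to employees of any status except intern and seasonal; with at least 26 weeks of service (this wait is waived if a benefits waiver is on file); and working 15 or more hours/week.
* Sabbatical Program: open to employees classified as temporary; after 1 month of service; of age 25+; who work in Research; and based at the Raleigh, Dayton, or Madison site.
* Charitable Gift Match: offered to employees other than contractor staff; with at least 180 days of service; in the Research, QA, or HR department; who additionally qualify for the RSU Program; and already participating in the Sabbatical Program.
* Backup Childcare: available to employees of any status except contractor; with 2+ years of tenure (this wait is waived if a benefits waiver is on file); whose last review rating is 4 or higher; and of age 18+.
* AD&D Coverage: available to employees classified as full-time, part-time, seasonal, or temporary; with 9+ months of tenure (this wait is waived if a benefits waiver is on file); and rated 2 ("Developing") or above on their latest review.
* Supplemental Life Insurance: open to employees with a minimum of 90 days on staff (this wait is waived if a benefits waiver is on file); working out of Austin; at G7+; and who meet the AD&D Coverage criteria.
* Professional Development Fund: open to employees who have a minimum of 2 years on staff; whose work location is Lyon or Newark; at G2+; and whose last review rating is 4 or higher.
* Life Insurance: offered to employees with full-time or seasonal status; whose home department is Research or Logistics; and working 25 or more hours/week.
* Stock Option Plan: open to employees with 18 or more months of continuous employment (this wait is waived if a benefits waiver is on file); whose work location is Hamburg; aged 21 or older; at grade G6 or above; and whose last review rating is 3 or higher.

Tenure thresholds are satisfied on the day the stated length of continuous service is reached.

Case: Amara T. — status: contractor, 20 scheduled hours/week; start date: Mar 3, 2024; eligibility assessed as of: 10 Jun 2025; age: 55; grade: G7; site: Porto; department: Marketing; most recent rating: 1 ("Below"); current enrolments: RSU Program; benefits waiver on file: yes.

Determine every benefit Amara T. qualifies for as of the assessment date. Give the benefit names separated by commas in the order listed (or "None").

Service from Mar 3, 2024 to 10 Jun 2025: 464 days.
RSU Program — status contractor ✓ (not excluded); benefits waiver on file ✓; 20 hrs/wk ≥ 15 ✓ → eligible.
Sabbatical Program — status contractor ✗ (requires temporary) → not eligible.
Charitable Gift Match — status contractor ✗ (excluded) → not eligible.
Backup Childcare — status contractor ✗ (excluded) → not eligible.
AD&D Coverage — status contractor ✗ (requires full-time, part-time, seasonal, or temporary) → not eligible.
Supplemental Life Insurance — benefits waiver on file ✓; site Porto ✗ (not Austin) → not eligible.
Professional Development Fund — service 464 days < 2 years (≈730 days) ✗ → not eligible.
Life Insurance — status contractor ✗ (requires full-time or seasonal) → not eligible.
Stock Option Plan — benefits waiver on file ✓; site Porto ✗ (not Hamburg) → not eligible.

RSU Program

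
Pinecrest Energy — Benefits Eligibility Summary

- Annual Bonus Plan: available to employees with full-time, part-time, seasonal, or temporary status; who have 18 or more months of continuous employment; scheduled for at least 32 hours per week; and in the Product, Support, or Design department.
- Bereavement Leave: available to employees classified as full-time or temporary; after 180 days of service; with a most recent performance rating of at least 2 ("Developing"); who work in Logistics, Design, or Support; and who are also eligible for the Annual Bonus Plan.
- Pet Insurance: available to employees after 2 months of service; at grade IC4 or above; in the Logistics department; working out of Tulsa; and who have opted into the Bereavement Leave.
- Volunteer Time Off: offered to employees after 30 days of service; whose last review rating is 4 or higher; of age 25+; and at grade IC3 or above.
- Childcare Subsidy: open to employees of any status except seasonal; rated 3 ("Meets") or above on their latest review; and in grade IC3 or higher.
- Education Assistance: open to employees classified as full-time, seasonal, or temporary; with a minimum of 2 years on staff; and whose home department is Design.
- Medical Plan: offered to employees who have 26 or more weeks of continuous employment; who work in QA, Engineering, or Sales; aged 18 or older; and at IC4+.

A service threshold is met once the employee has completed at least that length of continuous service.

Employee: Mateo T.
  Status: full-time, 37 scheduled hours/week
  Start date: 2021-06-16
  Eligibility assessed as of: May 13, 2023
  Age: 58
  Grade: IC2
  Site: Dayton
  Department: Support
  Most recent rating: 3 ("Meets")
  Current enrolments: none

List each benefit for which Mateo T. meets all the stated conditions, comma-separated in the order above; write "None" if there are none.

Service from 2021-06-16 to May 13, 2023: 696 days.
Annual Bonus Plan — status full-time ✓; service 696 days ≥ 18 months (≈540 days) ✓; 37 hrs/wk ≥ 32 ✓; dept Support ✓ → eligible.
Bereavement Leave — status full-time ✓; service 696 days ≥ 180 days ✓; rating 3 ≥ 2 ✓; dept Support ✓; eligible for Annual Bonus Plan ✓ → eligible.
Pet Insurance — service 696 days ≥ 2 months (≈60 days) ✓; grade IC2 < IC4 ✗ → not eligible.
Volunteer Time Off — service 696 days ≥ 30 days ✓; rating 3 < 4 ✗ → not eligible.
Childcare Subsidy — status full-time ✓ (not excluded); rating 3 ≥ 3 ✓; grade IC2 < IC3 ✗ → not eligible.
Education Assistance — status full-time ✓; service 696 days < 2 years (≈730 days) ✗ → not eligible.
Medical Plan — service 696 days ≥ 26 weeks (≈182 days) ✓; dept Support ✗ → not eligible.

Annual Bonus Plan, Bereavement Leave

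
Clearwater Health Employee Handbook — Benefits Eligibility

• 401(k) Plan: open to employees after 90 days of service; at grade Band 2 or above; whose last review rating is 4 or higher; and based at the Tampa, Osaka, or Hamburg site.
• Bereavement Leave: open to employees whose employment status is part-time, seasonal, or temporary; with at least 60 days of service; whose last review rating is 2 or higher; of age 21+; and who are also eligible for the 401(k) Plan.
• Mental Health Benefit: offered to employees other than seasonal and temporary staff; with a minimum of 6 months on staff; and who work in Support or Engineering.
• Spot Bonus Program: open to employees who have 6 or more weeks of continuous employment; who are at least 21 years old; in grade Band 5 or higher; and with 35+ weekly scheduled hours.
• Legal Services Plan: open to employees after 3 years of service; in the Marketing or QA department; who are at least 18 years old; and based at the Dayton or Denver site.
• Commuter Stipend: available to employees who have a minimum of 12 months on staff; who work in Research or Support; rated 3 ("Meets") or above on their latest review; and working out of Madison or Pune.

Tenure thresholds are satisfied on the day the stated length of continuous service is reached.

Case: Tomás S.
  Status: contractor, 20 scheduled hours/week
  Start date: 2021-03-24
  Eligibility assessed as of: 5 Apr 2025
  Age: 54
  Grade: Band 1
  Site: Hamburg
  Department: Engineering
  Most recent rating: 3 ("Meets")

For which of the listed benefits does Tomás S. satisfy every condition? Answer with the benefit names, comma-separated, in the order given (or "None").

Service from 2021-03-24 to 5 Apr 2025: 1473 days.
401(k) Plan — service 1473 days ≥ 90 days ✓; grade Band 1 < Band 2 ✗ → not eligible.
Bereavement Leave — status contractor ✗ (requires part-time, seasonal, or temporary) → not eligible.
Mental Health Benefit — status contractor ✓ (not excluded); service 1473 days ≥ 6 months (≈180 days) ✓; dept Engineering ✓ → eligible.
Spot Bonus Program — service 1473 days ≥ 6 weeks (≈42 days) ✓; age 54 ≥ 21 ✓; grade Band 1 < Band 5 ✗ → not eligible.
Legal Services Plan — service 1473 days ≥ 3 years (≈1095 days) ✓; dept Engineering ✗ → not eligible.
Commuter Stipend — service 1473 days ≥ 12 months (≈360 days) ✓; dept Engineering ✗ → not eligible.

Mental Health Benefit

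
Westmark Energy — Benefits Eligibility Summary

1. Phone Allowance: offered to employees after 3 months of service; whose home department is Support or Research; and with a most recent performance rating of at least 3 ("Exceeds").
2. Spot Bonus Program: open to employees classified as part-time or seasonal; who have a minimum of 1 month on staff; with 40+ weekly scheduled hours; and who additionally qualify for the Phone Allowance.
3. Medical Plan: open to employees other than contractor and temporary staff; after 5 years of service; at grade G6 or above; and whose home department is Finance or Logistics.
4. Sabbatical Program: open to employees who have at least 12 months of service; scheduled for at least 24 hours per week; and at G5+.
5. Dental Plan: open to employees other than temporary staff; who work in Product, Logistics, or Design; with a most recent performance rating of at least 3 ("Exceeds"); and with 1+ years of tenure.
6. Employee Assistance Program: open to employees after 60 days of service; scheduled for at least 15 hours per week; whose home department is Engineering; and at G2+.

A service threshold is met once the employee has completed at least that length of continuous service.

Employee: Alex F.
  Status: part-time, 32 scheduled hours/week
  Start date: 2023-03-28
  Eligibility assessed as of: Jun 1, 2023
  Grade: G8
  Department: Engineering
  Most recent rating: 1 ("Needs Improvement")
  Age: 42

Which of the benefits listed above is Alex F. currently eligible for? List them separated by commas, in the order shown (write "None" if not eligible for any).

Service from 2023-03-28 to Jun 1, 2023: 65 days.
Phone Allowance — service 65 days < 3 months (≈90 days) ✗ → not eligible.
Spot Bonus Program — status part-time ✓; service 65 days ≥ 1 month (≈30 days) ✓; 32 hrs/wk < 40 ✗ → not eligible.
Medical Plan — status part-time ✓ (not excluded); service 65 days < 5 years (≈1825 days) ✗ → not eligible.
Sabbatical Program — service 65 days < 12 months (≈360 days) ✗ → not eligible.
Dental Plan — status part-time ✓ (not excluded); dept Engineering ✗ → not eligible.
Employee Assistance Program — service 65 days ≥ 60 days ✓; 32 hrs/wk ≥ 15 ✓; dept Engineering ✓; grade G8 ≥ G2 ✓ → eligible.

Employee Assistance Program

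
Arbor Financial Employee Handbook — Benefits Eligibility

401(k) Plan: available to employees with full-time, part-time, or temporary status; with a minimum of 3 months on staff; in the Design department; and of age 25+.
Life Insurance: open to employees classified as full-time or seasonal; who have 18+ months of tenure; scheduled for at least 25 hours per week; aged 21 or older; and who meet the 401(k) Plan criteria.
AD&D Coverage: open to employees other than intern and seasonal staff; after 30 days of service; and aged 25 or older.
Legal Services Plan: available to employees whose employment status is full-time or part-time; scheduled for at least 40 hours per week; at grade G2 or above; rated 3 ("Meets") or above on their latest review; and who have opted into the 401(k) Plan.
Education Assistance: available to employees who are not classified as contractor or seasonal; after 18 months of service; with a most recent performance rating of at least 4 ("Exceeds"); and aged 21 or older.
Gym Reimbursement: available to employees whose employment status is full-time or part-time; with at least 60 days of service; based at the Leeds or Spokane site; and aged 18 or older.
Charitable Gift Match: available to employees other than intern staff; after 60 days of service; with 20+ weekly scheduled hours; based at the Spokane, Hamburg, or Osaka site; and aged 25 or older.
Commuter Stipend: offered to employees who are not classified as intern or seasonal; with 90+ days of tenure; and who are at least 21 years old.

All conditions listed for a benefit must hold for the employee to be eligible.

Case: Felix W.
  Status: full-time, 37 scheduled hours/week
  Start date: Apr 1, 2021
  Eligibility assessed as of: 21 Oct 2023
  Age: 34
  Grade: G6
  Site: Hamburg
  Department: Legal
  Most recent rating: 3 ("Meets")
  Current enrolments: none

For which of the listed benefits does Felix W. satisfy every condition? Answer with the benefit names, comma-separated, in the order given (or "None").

Service from Apr 1, 2021 to 21 Oct 2023: 933 days.
401(k) Plan — status full-time ✓; service 933 days ≥ 3 months (≈90 days) ✓; dept Legal ✗ → not eligible.
Life Insurance — status full-time ✓; service 933 days ≥ 18 months (≈540 days) ✓; 37 hrs/wk ≥ 25 ✓; age 34 ≥ 21 ✓; not eligible for 401(k) Plan ✗ → not eligible.
AD&D Coverage — status full-time ✓ (not excluded); service 933 days ≥ 30 days ✓; age 34 ≥ 25 ✓ → eligible.
Legal Services Plan — status full-time ✓; 37 hrs/wk < 40 ✗ → not eligible.
Education Assistance — status full-time ✓ (not excluded); service 933 days ≥ 18 months (≈540 days) ✓; rating 3 < 4 ✗ → not eligible.
Gym Reimbursement — status full-time ✓; service 933 days ≥ 60 days ✓; site Hamburg ✗ (not Leeds or Spokane) → not eligible.
Charitable Gift Match — status full-time ✓ (not excluded); service 933 days ≥ 60 days ✓; 37 hrs/wk ≥ 20 ✓; site Hamburg ✓; age 34 ≥ 25 ✓ → eligible.
Commuter Stipend — status full-time ✓ (not excluded); service 933 days ≥ 90 days ✓; age 34 ≥ 21 ✓ → eligible.

AD&D Coverage, Charitable Gift Match, Commuter Stipend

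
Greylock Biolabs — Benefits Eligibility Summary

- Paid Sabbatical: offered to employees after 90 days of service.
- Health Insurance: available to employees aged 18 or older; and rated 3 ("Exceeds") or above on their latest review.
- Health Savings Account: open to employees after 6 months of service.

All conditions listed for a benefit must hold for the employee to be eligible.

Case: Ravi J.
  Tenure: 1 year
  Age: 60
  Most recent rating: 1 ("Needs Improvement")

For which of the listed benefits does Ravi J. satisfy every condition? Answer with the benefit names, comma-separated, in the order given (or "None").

Paid Sabbatical, Health Savings Account

Paid Sabbatical — service 1 year ≥ 90 days ✓ → eligible.
Health Insurance — age 60 ≥ 18 ✓; rating 1 < 3 ✗ → not eligible.
Health Savings Account — service 1 year ≥ 6 months (≈180 days) ✓ → eligible.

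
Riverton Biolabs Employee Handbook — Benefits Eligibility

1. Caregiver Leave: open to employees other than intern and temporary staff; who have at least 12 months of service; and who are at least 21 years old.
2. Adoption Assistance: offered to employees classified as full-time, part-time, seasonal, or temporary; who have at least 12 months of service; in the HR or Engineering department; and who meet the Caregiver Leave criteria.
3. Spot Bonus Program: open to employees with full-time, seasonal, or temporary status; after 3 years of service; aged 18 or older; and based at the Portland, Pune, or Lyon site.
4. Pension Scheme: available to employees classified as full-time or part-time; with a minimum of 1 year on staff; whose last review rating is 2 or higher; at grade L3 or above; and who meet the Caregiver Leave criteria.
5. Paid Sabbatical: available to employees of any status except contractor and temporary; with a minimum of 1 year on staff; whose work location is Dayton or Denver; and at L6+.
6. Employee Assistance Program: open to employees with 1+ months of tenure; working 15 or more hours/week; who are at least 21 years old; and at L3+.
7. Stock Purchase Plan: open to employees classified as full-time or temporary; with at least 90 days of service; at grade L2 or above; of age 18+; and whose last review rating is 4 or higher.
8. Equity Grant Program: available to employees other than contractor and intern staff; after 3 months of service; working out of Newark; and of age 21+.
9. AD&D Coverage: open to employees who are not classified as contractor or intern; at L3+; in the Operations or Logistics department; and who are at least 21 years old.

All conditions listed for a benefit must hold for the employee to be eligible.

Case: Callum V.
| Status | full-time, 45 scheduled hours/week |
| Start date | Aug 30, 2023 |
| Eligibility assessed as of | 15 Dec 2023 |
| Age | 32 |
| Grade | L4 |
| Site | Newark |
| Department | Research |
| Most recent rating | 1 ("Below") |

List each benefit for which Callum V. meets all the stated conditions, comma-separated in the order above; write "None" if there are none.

Service from Aug 30, 2023 to 15 Dec 2023: 107 days.
Caregiver Leave — status full-time ✓ (not excluded); service 107 days < 12 months (≈360 days) ✗ → not eligible.
Adoption Assistance — status full-time ✓; service 107 days < 12 months (≈360 days) ✗ → not eligible.
Spot Bonus Program — status full-time ✓; service 107 days < 3 years (≈1095 days) ✗ → not eligible.
Pension Scheme — status full-time ✓; service 107 days < 1 year (≈365 days) ✗ → not eligible.
Paid Sabbatical — status full-time ✓ (not excluded); service 107 days < 1 year (≈365 days) ✗ → not eligible.
Employee Assistance Program — service 107 days ≥ 1 month (≈30 days) ✓; 45 hrs/wk ≥ 15 ✓; age 32 ≥ 21 ✓; grade L4 ≥ L3 ✓ → eligible.
Stock Purchase Plan — status full-time ✓; service 107 days ≥ 90 days ✓; grade L4 ≥ L2 ✓; age 32 ≥ 18 ✓; rating 1 < 4 ✗ → not eligible.
Equity Grant Program — status full-time ✓ (not excluded); service 107 days ≥ 3 months (≈90 days) ✓; site Newark ✓; age 32 ≥ 21 ✓ → eligible.
AD&D Coverage — status full-time ✓ (not excluded); grade L4 ≥ L3 ✓; dept Research ✗ → not eligible.

Employee Assistance Program, Equity Grant Program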